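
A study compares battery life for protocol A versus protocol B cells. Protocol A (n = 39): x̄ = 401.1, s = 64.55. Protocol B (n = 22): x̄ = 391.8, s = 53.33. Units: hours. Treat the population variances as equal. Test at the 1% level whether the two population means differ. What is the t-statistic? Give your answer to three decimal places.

0.574

Let group 1 = protocol A, group 2 = protocol B. H0: μ_1 = μ_2; H1: μ_1 ≠ μ_2 (two-sample pooled-variance t-test, two-sided).
s_p² = [(39−1)·64.55² + (22−1)·53.33²]/(39+22−2) = 3695.94
t = (401.1 − 391.8)/√[3695.94·(1/39 + 1/22)] = 0.574
df = n₁ + n₂ − 2 = 59
Two-sided p-value ≈ 0.5683
Since p ≈ 0.5683 > α = 0.01, fail to reject H0; the data do not provide sufficient evidence against H0.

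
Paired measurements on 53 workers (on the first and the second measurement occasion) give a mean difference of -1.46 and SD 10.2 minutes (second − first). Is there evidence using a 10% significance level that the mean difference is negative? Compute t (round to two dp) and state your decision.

t = -1.04; fail to reject H0

H0: μ_d = 0; H1: μ_d < 0 (paired t-test on the differences, left-tailed).
t = d̄/(s_d/√n) = -1.46/(10.2/√53) = -1.04
df = n − 1 = 52
p-value = P(T ≤ -1.04) ≈ 0.151
Since p ≈ 0.151 > α = 0.1, fail to reject H0; the data do not provide sufficient evidence against H0.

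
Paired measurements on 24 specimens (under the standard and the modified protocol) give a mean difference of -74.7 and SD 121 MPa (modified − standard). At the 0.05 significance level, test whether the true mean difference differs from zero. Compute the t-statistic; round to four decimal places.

H0: μ_d = 0; H1: μ_d ≠ 0 (paired t-test on the differences, two-sided).
t = d̄/(s_d/√n) = -74.7/(121/√24) = -3.0244
df = n − 1 = 23
Two-sided p-value ≈ 0.0060
Since p ≈ 0.0060 < α = 0.05, reject H0; the evidence is statistically significant.

-3.0244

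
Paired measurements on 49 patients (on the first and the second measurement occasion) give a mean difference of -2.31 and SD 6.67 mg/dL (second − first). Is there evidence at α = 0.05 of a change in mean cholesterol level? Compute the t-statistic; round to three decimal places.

-2.424

H0: μ_d = 0; H1: μ_d ≠ 0 (paired t-test on the differences, two-sided).
t = d̄/(s_d/√n) = -2.31/(6.67/√49) = -2.424
df = n − 1 = 48
Two-sided p-value ≈ 0.0192
Since p ≈ 0.0192 < α = 0.05, reject H0; the evidence is statistically significant.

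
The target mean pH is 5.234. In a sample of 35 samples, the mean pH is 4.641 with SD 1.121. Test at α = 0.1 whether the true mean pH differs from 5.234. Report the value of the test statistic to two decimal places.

-3.13

H0: μ = 5.234; H1: μ ≠ 5.234 (one-sample t-test, two-sided).
t = (x̄ − μ₀)/(s/√n) = (4.641 − 5.234)/(1.121/√35) = -3.13
df = n − 1 = 34
Two-sided p-value ≈ 0.004
Since p ≈ 0.004 < α = 0.1, reject H0; the data support H1.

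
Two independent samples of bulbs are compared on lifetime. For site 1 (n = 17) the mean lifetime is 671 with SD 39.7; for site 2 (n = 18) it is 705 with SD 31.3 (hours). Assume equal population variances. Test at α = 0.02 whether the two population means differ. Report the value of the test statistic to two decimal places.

-2.82

Let group 1 = site 1, group 2 = site 2. H0: μ_1 = μ_2; H1: μ_1 ≠ μ_2 (two-sample pooled-variance t-test, two-sided).
s_p² = [(17−1)·39.7² + (18−1)·31.3²]/(17+18−2) = 1268.85
t = (671 − 705)/√[1268.85·(1/17 + 1/18)] = -2.82
df = n₁ + n₂ − 2 = 33
Two-sided p-value ≈ 0.008
Since p ≈ 0.008 < α = 0.02, reject H0; the data support H1.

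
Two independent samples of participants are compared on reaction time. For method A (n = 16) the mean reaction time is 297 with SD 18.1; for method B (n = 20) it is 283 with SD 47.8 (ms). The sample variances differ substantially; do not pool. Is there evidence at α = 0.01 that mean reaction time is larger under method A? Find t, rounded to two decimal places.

1.21

Let group 1 = method A, group 2 = method B. H0: μ_1 = μ_2; H1: μ_1 > μ_2 (Welch's two-sample t-test, right-tailed).
t = (x̄_1 − x̄_2)/√(s_1²/n_1 + s_2²/n_2) = (297 − 283)/√(18.1²/16 + 47.8²/20) = 1.21
Welch–Satterthwaite df ≈ 25.39
p-value = P(T ≥ 1.21) ≈ 0.1194
Since p ≈ 0.1194 > α = 0.01, fail to reject H0; the evidence is not statistically significant.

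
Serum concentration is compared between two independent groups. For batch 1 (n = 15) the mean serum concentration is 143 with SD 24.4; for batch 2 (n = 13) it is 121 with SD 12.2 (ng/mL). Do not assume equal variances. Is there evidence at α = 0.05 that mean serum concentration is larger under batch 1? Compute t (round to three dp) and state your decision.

t = 3.076; reject H0

Let group 1 = batch 1, group 2 = batch 2. H0: μ_1 = μ_2; H1: μ_1 > μ_2 (Welch's two-sample t-test, right-tailed).
t = (x̄_1 − x̄_2)/√(s_1²/n_1 + s_2²/n_2) = (143 − 121)/√(24.4²/15 + 12.2²/13) = 3.076
Welch–Satterthwaite df ≈ 21.19
p-value = P(T ≥ 3.076) ≈ 0.0028
Since p ≈ 0.0028 < α = 0.05, reject H0; the data support H1.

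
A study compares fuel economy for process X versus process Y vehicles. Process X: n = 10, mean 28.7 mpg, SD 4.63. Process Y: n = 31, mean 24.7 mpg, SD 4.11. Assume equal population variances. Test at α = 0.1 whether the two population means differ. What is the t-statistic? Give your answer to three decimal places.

Let group 1 = process X, group 2 = process Y. H0: μ_1 = μ_2; H1: μ_1 ≠ μ_2 (two-sample pooled-variance t-test, two-sided).
s_p² = [(10−1)·4.63² + (31−1)·4.11²]/(10+31−2) = 17.9409
t = (28.7 − 24.7)/√[17.9409·(1/10 + 1/31)] = 2.597
df = n₁ + n₂ − 2 = 39
Two-sided p-value ≈ 0.0132
Since p ≈ 0.0132 < α = 0.1, reject H0; the evidence is statistically significant.

2.597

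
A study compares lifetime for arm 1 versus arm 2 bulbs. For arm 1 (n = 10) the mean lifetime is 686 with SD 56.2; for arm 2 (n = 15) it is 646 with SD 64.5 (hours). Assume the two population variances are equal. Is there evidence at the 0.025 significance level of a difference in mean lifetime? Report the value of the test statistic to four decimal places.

Let group 1 = arm 1, group 2 = arm 2. H0: μ_1 = μ_2; H1: μ_1 ≠ μ_2 (two-sample pooled-variance t-test, two-sided).
s_p² = [(10−1)·56.2² + (15−1)·64.5²]/(10+15−2) = 3768.24
t = (686 − 646)/√[3768.24·(1/10 + 1/15)] = 1.5961
df = n₁ + n₂ − 2 = 23
Two-sided p-value ≈ 0.1241
Since p ≈ 0.1241 > α = 0.025, fail to reject H0; the evidence is not statistically significant.

1.5961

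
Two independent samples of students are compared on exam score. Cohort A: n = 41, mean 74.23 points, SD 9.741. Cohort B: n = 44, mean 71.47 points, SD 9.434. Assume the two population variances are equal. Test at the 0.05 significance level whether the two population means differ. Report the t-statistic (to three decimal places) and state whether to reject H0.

t = 1.327; fail to reject H0

Let group 1 = cohort A, group 2 = cohort B. H0: μ_1 = μ_2; H1: μ_1 ≠ μ_2 (two-sample pooled-variance t-test, two-sided).
s_p² = [(41−1)·9.741² + (44−1)·9.434²]/(41+44−2) = 91.8373
t = (74.23 − 71.47)/√[91.8373·(1/41 + 1/44)] = 1.327
df = n₁ + n₂ − 2 = 83
Two-sided p-value ≈ 0.1882
Since p ≈ 0.1882 > α = 0.05, fail to reject H0; the data do not provide sufficient evidence against H0.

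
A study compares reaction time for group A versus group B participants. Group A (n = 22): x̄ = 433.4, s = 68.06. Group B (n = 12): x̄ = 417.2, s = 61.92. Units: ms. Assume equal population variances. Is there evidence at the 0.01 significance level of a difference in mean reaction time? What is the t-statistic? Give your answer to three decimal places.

Let group 1 = group A, group 2 = group B. H0: μ_1 = μ_2; H1: μ_1 ≠ μ_2 (two-sample pooled-variance t-test, two-sided).
s_p² = [(22−1)·68.06² + (12−1)·61.92²]/(22+12−2) = 4357.82
t = (433.4 − 417.2)/√[4357.82·(1/22 + 1/12)] = 0.684
df = n₁ + n₂ − 2 = 32
Two-sided p-value ≈ 0.4990
Since p ≈ 0.4990 > α = 0.01, fail to reject H0; the data do not provide sufficient evidence against H0.

0.684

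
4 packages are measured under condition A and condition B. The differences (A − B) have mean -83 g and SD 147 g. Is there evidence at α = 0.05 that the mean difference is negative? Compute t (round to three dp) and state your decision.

H0: μ_d = 0; H1: μ_d < 0 (paired t-test on the differences, left-tailed).
t = d̄/(s_d/√n) = -83/(147/√4) = -1.129
df = n − 1 = 3
p-value = P(T ≤ -1.129) ≈ 0.170
Since p ≈ 0.170 > α = 0.05, fail to reject H0; the data do not provide sufficient evidence against H0.

t = -1.129; fail to reject H0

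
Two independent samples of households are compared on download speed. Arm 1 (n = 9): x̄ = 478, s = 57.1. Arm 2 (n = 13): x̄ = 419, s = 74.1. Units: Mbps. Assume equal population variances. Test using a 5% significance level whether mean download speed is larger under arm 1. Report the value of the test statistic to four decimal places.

Let group 1 = arm 1, group 2 = arm 2. H0: μ_1 = μ_2; H1: μ_1 > μ_2 (two-sample pooled-variance t-test, right-tailed).
s_p² = [(9−1)·57.1² + (13−1)·74.1²]/(9+13−2) = 4598.65
t = (478 − 419)/√[4598.65·(1/9 + 1/13)] = 2.0064
df = n₁ + n₂ − 2 = 20
p-value = P(T ≥ 2.0064) ≈ 0.029
Since p ≈ 0.029 < α = 0.05, reject H0; the evidence is statistically significant.

2.0064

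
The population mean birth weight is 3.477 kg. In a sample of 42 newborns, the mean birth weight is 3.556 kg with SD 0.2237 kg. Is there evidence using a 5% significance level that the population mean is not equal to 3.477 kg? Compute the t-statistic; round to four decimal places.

2.2887

H0: μ = 3.477; H1: μ ≠ 3.477 (one-sample t-test, two-sided).
t = (x̄ − μ₀)/(s/√n) = (3.556 − 3.477)/(0.2237/√42) = 2.2887
df = n − 1 = 41
Two-sided p-value ≈ 0.027
Since p ≈ 0.027 < α = 0.05, reject H0; the data support H1.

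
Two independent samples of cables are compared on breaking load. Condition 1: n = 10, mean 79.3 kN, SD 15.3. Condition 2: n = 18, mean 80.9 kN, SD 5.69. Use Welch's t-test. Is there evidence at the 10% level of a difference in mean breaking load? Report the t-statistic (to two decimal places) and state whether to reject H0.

Let group 1 = condition 1, group 2 = condition 2. H0: μ_1 = μ_2; H1: μ_1 ≠ μ_2 (Welch's two-sample t-test, two-sided).
t = (x̄_1 − x̄_2)/√(s_1²/n_1 + s_2²/n_2) = (79.3 − 80.9)/√(15.3²/10 + 5.69²/18) = -0.32
Welch–Satterthwaite df ≈ 10.40
Two-sided p-value ≈ 0.756
Since p ≈ 0.756 > α = 0.1, fail to reject H0; the evidence is not statistically significant.

t = -0.32; fail to reject H0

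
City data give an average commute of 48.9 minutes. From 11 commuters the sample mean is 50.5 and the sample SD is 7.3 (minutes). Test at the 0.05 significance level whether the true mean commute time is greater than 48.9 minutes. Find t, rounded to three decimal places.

H0: μ = 48.9; H1: μ > 48.9 (one-sample t-test, right-tailed).
t = (x̄ − μ₀)/(s/√n) = (50.5 − 48.9)/(7.3/√11) = 0.727
df = n − 1 = 10
p-value = P(T ≥ 0.727) ≈ 0.2420
Since p ≈ 0.2420 > α = 0.05, fail to reject H0; the data do not provide sufficient evidence against H0.

0.727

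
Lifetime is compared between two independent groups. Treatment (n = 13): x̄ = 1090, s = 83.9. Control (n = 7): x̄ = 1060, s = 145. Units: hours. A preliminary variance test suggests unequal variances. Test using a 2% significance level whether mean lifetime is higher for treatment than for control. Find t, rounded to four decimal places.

0.5039

Let group 1 = treatment, group 2 = control. H0: μ_1 = μ_2; H1: μ_1 > μ_2 (Welch's two-sample t-test, right-tailed).
t = (x̄_1 − x̄_2)/√(s_1²/n_1 + s_2²/n_2) = (1090 − 1060)/√(83.9²/13 + 145²/7) = 0.5039
Welch–Satterthwaite df ≈ 8.22
p-value = P(T ≥ 0.5039) ≈ 0.314
Since p ≈ 0.314 > α = 0.02, fail to reject H0; the data do not provide sufficient evidence against H0.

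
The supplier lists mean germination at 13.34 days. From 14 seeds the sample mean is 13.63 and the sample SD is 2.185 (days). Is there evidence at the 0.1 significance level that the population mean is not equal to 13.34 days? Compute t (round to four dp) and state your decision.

t = 0.4966; fail to reject H0

H0: μ = 13.34; H1: μ ≠ 13.34 (one-sample t-test, two-sided).
t = (x̄ − μ₀)/(s/√n) = (13.63 − 13.34)/(2.185/√14) = 0.4966
df = n − 1 = 13
Two-sided p-value ≈ 0.628
Since p ≈ 0.628 > α = 0.1, fail to reject H0; the data do not provide sufficient evidence against H0.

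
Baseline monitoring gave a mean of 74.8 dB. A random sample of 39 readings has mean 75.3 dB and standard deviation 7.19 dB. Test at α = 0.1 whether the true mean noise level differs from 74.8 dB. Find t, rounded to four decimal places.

0.4343

H0: μ = 74.8; H1: μ ≠ 74.8 (one-sample t-test, two-sided).
t = (x̄ − μ₀)/(s/√n) = (75.3 − 74.8)/(7.19/√39) = 0.4343
df = n − 1 = 38
Two-sided p-value ≈ 0.6665
Since p ≈ 0.6665 > α = 0.1, fail to reject H0; the evidence is not statistically significant.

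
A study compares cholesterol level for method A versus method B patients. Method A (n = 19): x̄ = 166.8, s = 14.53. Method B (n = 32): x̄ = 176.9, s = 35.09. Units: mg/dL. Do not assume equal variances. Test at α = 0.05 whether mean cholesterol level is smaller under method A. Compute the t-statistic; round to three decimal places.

-1.434

Let group 1 = method A, group 2 = method B. H0: μ_1 = μ_2; H1: μ_1 < μ_2 (Welch's two-sample t-test, left-tailed).
t = (x̄_1 − x̄_2)/√(s_1²/n_1 + s_2²/n_2) = (166.8 − 176.9)/√(14.53²/19 + 35.09²/32) = -1.434
Welch–Satterthwaite df ≈ 45.02
p-value = P(T ≤ -1.434) ≈ 0.0792
Since p ≈ 0.0792 > α = 0.05, fail to reject H0; the data do not provide sufficient evidence against H0.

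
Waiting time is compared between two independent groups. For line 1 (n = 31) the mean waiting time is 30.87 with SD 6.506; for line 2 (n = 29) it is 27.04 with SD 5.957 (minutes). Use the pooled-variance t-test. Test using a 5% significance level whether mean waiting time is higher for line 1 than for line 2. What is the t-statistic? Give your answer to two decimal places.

2.37

Let group 1 = line 1, group 2 = line 2. H0: μ_1 = μ_2; H1: μ_1 > μ_2 (two-sample pooled-variance t-test, right-tailed).
s_p² = [(31−1)·6.506² + (29−1)·5.957²]/(31+29−2) = 39.0249
t = (30.87 − 27.04)/√[39.0249·(1/31 + 1/29)] = 2.37
df = n₁ + n₂ − 2 = 58
p-value = P(T ≥ 2.37) ≈ 0.010
Since p ≈ 0.010 < α = 0.05, reject H0; the evidence is statistically significant.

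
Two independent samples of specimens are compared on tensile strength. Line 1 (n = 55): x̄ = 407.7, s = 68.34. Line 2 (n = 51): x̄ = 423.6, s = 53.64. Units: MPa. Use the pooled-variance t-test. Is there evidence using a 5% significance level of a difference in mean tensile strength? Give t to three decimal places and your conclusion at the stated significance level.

t = -1.325; fail to reject H0

Let group 1 = line 1, group 2 = line 2. H0: μ_1 = μ_2; H1: μ_1 ≠ μ_2 (two-sample pooled-variance t-test, two-sided).
s_p² = [(55−1)·68.34² + (51−1)·53.64²]/(55+51−2) = 3808.29
t = (407.7 − 423.6)/√[3808.29·(1/55 + 1/51)] = -1.325
df = n₁ + n₂ − 2 = 104
Two-sided p-value ≈ 0.188
Since p ≈ 0.188 > α = 0.05, fail to reject H0; the data do not provide sufficient evidence against H0.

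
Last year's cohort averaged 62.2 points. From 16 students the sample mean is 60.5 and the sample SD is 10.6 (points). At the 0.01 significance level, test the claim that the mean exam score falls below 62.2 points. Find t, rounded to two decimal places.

H0: μ = 62.2; H1: μ < 62.2 (one-sample t-test, left-tailed).
t = (x̄ − μ₀)/(s/√n) = (60.5 − 62.2)/(10.6/√16) = -0.64
df = n − 1 = 15
p-value = P(T ≤ -0.64) ≈ 0.2654
Since p ≈ 0.2654 > α = 0.01, fail to reject H0; the data do not provide sufficient evidence against H0.

-0.64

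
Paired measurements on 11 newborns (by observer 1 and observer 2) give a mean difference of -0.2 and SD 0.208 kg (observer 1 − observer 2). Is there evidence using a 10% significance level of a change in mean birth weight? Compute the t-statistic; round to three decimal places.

-3.189

H0: μ_d = 0; H1: μ_d ≠ 0 (paired t-test on the differences, two-sided).
t = d̄/(s_d/√n) = -0.2/(0.208/√11) = -3.189
df = n − 1 = 10
Two-sided p-value ≈ 0.0097
Since p ≈ 0.0097 < α = 0.1, reject H0; the evidence is statistically significant.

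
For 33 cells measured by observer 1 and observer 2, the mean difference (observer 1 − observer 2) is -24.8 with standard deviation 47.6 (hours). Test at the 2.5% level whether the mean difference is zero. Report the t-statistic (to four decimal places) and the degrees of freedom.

t = -2.9930, df = 32

H0: μ_d = 0; H1: μ_d ≠ 0 (paired t-test on the differences, two-sided).
t = d̄/(s_d/√n) = -24.8/(47.6/√33) = -2.9930
df = n − 1 = 32
Two-sided p-value ≈ 0.0053
Since p ≈ 0.0053 < α = 0.025, reject H0; the evidence is statistically significant.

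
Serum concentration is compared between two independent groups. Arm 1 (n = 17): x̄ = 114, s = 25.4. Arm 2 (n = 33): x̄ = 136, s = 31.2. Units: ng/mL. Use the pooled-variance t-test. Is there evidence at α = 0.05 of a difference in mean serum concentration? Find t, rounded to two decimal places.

Let group 1 = arm 1, group 2 = arm 2. H0: μ_1 = μ_2; H1: μ_1 ≠ μ_2 (two-sample pooled-variance t-test, two-sided).
s_p² = [(17−1)·25.4² + (33−1)·31.2²]/(17+33−2) = 864.013
t = (114 − 136)/√[864.013·(1/17 + 1/33)] = -2.51
df = n₁ + n₂ − 2 = 48
Two-sided p-value ≈ 0.016
Since p ≈ 0.016 < α = 0.05, reject H0; the data support H1.

-2.51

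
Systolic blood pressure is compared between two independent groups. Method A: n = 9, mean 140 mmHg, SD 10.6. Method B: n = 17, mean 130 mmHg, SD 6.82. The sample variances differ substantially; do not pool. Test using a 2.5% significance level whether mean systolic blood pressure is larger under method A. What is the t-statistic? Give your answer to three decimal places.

Let group 1 = method A, group 2 = method B. H0: μ_1 = μ_2; H1: μ_1 > μ_2 (Welch's two-sample t-test, right-tailed).
t = (x̄_1 − x̄_2)/√(s_1²/n_1 + s_2²/n_2) = (140 − 130)/√(10.6²/9 + 6.82²/17) = 2.563
Welch–Satterthwaite df ≈ 11.61
p-value = P(T ≥ 2.563) ≈ 0.0127
Since p ≈ 0.0127 < α = 0.025, reject H0; the data support H1.

2.563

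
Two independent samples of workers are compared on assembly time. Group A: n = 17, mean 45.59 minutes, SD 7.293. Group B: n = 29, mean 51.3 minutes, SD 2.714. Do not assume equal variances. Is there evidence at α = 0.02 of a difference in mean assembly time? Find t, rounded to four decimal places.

Let group 1 = group A, group 2 = group B. H0: μ_1 = μ_2; H1: μ_1 ≠ μ_2 (Welch's two-sample t-test, two-sided).
t = (x̄_1 − x̄_2)/√(s_1²/n_1 + s_2²/n_2) = (45.59 − 51.3)/√(7.293²/17 + 2.714²/29) = -3.1046
Welch–Satterthwaite df ≈ 18.63
Two-sided p-value ≈ 0.006
Since p ≈ 0.006 < α = 0.02, reject H0; the data support H1.

-3.1046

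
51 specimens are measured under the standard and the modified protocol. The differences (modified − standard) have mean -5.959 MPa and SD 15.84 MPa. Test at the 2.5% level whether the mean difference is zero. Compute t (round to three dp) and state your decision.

H0: μ_d = 0; H1: μ_d ≠ 0 (paired t-test on the differences, two-sided).
t = d̄/(s_d/√n) = -5.959/(15.84/√51) = -2.687
df = n − 1 = 50
Two-sided p-value ≈ 0.010
Since p ≈ 0.010 < α = 0.025, reject H0; the evidence is statistically significant.

t = -2.687; reject H0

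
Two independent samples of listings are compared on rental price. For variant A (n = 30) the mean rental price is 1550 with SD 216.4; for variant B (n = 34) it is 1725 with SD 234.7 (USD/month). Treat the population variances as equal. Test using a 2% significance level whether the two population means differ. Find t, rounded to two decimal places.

-3.09

Let group 1 = variant A, group 2 = variant B. H0: μ_1 = μ_2; H1: μ_1 ≠ μ_2 (two-sample pooled-variance t-test, two-sided).
s_p² = [(30−1)·216.4² + (34−1)·234.7²]/(30+34−2) = 51222.8
t = (1550 − 1725)/√[51222.8·(1/30 + 1/34)] = -3.09
df = n₁ + n₂ − 2 = 62
Two-sided p-value ≈ 0.003
Since p ≈ 0.003 < α = 0.02, reject H0; the data support H1.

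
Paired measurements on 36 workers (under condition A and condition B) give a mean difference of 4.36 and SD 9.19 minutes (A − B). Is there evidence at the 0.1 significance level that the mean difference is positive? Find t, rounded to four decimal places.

H0: μ_d = 0; H1: μ_d > 0 (paired t-test on the differences, right-tailed).
t = d̄/(s_d/√n) = 4.36/(9.19/√36) = 2.8466
df = n − 1 = 35
p-value = P(T ≥ 2.8466) ≈ 0.004
Since p ≈ 0.004 < α = 0.1, reject H0; the data support H1.

2.8466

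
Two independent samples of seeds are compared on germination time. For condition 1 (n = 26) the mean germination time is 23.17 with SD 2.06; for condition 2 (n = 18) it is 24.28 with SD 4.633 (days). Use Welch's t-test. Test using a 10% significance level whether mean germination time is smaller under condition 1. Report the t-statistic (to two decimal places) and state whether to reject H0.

t = -0.95; fail to reject H0

Let group 1 = condition 1, group 2 = condition 2. H0: μ_1 = μ_2; H1: μ_1 < μ_2 (Welch's two-sample t-test, left-tailed).
t = (x̄_1 − x̄_2)/√(s_1²/n_1 + s_2²/n_2) = (23.17 − 24.28)/√(2.06²/26 + 4.633²/18) = -0.95
Welch–Satterthwaite df ≈ 21.70
p-value = P(T ≤ -0.95) ≈ 0.1755
Since p ≈ 0.1755 > α = 0.1, fail to reject H0; the data do not provide sufficient evidence against H0.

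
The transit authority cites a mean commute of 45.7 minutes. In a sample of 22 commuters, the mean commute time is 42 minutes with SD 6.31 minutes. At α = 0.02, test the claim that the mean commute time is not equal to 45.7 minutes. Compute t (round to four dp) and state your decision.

t = -2.7503; reject H0

H0: μ = 45.7; H1: μ ≠ 45.7 (one-sample t-test, two-sided).
t = (x̄ − μ₀)/(s/√n) = (42 − 45.7)/(6.31/√22) = -2.7503
df = n − 1 = 21
Two-sided p-value ≈ 0.012
Since p ≈ 0.012 < α = 0.02, reject H0; the data support H1.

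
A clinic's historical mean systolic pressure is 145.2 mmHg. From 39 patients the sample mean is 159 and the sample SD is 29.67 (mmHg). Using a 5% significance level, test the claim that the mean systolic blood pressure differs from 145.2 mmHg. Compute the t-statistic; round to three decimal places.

2.905

H0: μ = 145.2; H1: μ ≠ 145.2 (one-sample t-test, two-sided).
t = (x̄ − μ₀)/(s/√n) = (159 − 145.2)/(29.67/√39) = 2.905
df = n − 1 = 38
Two-sided p-value ≈ 0.006
Since p ≈ 0.006 < α = 0.05, reject H0; the data support H1.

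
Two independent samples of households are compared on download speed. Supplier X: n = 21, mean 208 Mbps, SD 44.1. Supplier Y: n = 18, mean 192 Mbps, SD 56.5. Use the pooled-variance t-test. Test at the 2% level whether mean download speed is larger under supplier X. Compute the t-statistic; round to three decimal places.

Let group 1 = supplier X, group 2 = supplier Y. H0: μ_1 = μ_2; H1: μ_1 > μ_2 (two-sample pooled-variance t-test, right-tailed).
s_p² = [(21−1)·44.1² + (18−1)·56.5²]/(21+18−2) = 2517.96
t = (208 − 192)/√[2517.96·(1/21 + 1/18)] = 0.993
df = n₁ + n₂ − 2 = 37
p-value = P(T ≥ 0.993) ≈ 0.164
Since p ≈ 0.164 > α = 0.02, fail to reject H0; the evidence is not statistically significant.

0.993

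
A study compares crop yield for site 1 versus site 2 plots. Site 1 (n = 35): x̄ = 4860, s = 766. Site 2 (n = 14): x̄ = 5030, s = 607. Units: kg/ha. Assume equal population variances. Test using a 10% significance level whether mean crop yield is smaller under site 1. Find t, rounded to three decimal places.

Let group 1 = site 1, group 2 = site 2. H0: μ_1 = μ_2; H1: μ_1 < μ_2 (two-sample pooled-variance t-test, left-tailed).
s_p² = [(35−1)·766² + (14−1)·607²]/(35+14−2) = 526373
t = (4860 − 5030)/√[526373·(1/35 + 1/14)] = -0.741
df = n₁ + n₂ − 2 = 47
p-value = P(T ≤ -0.741) ≈ 0.231
Since p ≈ 0.231 > α = 0.1, fail to reject H0; the data do not provide sufficient evidence against H0.

-0.741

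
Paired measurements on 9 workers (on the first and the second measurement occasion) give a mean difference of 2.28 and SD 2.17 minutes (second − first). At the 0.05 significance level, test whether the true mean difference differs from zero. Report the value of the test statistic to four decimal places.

H0: μ_d = 0; H1: μ_d ≠ 0 (paired t-test on the differences, two-sided).
t = d̄/(s_d/√n) = 2.28/(2.17/√9) = 3.1521
df = n − 1 = 8
Two-sided p-value ≈ 0.0136
Since p ≈ 0.0136 < α = 0.05, reject H0; the evidence is statistically significant.

3.1521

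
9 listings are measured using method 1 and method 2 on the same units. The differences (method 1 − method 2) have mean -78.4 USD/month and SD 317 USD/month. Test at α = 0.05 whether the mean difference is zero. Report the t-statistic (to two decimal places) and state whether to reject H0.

H0: μ_d = 0; H1: μ_d ≠ 0 (paired t-test on the differences, two-sided).
t = d̄/(s_d/√n) = -78.4/(317/√9) = -0.74
df = n − 1 = 8
Two-sided p-value ≈ 0.4793
Since p ≈ 0.4793 > α = 0.05, fail to reject H0; the evidence is not statistically significant.

t = -0.74; fail to reject H0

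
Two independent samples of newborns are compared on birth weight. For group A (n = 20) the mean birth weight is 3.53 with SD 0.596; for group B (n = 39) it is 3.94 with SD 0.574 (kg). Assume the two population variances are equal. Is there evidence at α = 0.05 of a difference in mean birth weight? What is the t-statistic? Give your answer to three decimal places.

Let group 1 = group A, group 2 = group B. H0: μ_1 = μ_2; H1: μ_1 ≠ μ_2 (two-sample pooled-variance t-test, two-sided).
s_p² = [(20−1)·0.596² + (39−1)·0.574²]/(20+39−2) = 0.338056
t = (3.53 − 3.94)/√[0.338056·(1/20 + 1/39)] = -2.564
df = n₁ + n₂ − 2 = 57
Two-sided p-value ≈ 0.0130
Since p ≈ 0.0130 < α = 0.05, reject H0; the data support H1.

-2.564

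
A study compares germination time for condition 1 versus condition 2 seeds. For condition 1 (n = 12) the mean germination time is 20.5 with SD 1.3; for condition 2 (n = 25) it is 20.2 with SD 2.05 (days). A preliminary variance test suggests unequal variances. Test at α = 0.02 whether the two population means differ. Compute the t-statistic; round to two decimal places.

0.54

Let group 1 = condition 1, group 2 = condition 2. H0: μ_1 = μ_2; H1: μ_1 ≠ μ_2 (Welch's two-sample t-test, two-sided).
t = (x̄_1 − x̄_2)/√(s_1²/n_1 + s_2²/n_2) = (20.5 − 20.2)/√(1.3²/12 + 2.05²/25) = 0.54
Welch–Satterthwaite df ≈ 32.02
Two-sided p-value ≈ 0.5931
Since p ≈ 0.5931 > α = 0.02, fail to reject H0; the data do not provide sufficient evidence against H0.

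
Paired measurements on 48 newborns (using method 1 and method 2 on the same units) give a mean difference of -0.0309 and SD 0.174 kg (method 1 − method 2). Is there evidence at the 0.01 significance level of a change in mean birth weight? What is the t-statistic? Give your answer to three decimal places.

H0: μ_d = 0; H1: μ_d ≠ 0 (paired t-test on the differences, two-sided).
t = d̄/(s_d/√n) = -0.0309/(0.174/√48) = -1.230
df = n − 1 = 47
Two-sided p-value ≈ 0.225
Since p ≈ 0.225 > α = 0.01, fail to reject H0; the evidence is not statistically significant.

-1.230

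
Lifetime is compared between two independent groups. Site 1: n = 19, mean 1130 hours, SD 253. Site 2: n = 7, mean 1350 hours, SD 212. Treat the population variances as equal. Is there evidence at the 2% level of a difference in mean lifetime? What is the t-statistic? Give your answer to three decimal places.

-2.044

Let group 1 = site 1, group 2 = site 2. H0: μ_1 = μ_2; H1: μ_1 ≠ μ_2 (two-sample pooled-variance t-test, two-sided).
s_p² = [(19−1)·253² + (7−1)·212²]/(19+7−2) = 59242.8
t = (1130 − 1350)/√[59242.8·(1/19 + 1/7)] = -2.044
df = n₁ + n₂ − 2 = 24
Two-sided p-value ≈ 0.0520
Since p ≈ 0.0520 > α = 0.02, fail to reject H0; the evidence is not statistically significant.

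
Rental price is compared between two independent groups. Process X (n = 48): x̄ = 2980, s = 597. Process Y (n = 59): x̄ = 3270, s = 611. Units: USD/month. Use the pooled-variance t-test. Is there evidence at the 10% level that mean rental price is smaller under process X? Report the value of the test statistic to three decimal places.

Let group 1 = process X, group 2 = process Y. H0: μ_1 = μ_2; H1: μ_1 < μ_2 (two-sample pooled-variance t-test, left-tailed).
s_p² = [(48−1)·597² + (59−1)·611²]/(48+59−2) = 365751
t = (2980 − 3270)/√[365751·(1/48 + 1/59)] = -2.467
df = n₁ + n₂ − 2 = 105
p-value = P(T ≤ -2.467) ≈ 0.008
Since p ≈ 0.008 < α = 0.1, reject H0; the evidence is statistically significant.

-2.467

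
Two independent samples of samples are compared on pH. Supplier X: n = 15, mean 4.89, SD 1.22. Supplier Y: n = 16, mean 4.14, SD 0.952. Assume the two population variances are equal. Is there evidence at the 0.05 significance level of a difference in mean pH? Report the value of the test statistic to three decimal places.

1.915

Let group 1 = supplier X, group 2 = supplier Y. H0: μ_1 = μ_2; H1: μ_1 ≠ μ_2 (two-sample pooled-variance t-test, two-sided).
s_p² = [(15−1)·1.22² + (16−1)·0.952²]/(15+16−2) = 1.18732
t = (4.89 − 4.14)/√[1.18732·(1/15 + 1/16)] = 1.915
df = n₁ + n₂ − 2 = 29
Two-sided p-value ≈ 0.0654
Since p ≈ 0.0654 > α = 0.05, fail to reject H0; the data do not provide sufficient evidence against H0.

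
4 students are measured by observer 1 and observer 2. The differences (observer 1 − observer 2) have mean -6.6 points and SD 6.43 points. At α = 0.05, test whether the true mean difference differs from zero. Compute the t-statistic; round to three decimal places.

H0: μ_d = 0; H1: μ_d ≠ 0 (paired t-test on the differences, two-sided).
t = d̄/(s_d/√n) = -6.6/(6.43/√4) = -2.053
df = n − 1 = 3
Two-sided p-value ≈ 0.1324
Since p ≈ 0.1324 > α = 0.05, fail to reject H0; the data do not provide sufficient evidence against H0.

-2.053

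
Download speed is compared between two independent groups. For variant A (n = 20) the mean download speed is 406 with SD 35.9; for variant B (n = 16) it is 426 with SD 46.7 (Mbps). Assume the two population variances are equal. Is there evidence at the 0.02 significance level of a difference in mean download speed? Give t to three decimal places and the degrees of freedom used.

Let group 1 = variant A, group 2 = variant B. H0: μ_1 = μ_2; H1: μ_1 ≠ μ_2 (two-sample pooled-variance t-test, two-sided).
s_p² = [(20−1)·35.9² + (16−1)·46.7²]/(20+16−2) = 1682.37
t = (406 − 426)/√[1682.37·(1/20 + 1/16)] = -1.454
df = n₁ + n₂ − 2 = 34
Two-sided p-value ≈ 0.1552
Since p ≈ 0.1552 > α = 0.02, fail to reject H0; the data do not provide sufficient evidence against H0.

t = -1.454, df = 34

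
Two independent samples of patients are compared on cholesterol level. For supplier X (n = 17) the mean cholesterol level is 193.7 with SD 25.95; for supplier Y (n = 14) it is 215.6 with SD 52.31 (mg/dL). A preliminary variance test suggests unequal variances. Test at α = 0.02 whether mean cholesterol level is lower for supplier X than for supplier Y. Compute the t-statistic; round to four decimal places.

-1.4284

Let group 1 = supplier X, group 2 = supplier Y. H0: μ_1 = μ_2; H1: μ_1 < μ_2 (Welch's two-sample t-test, left-tailed).
t = (x̄_1 − x̄_2)/√(s_1²/n_1 + s_2²/n_2) = (193.7 − 215.6)/√(25.95²/17 + 52.31²/14) = -1.4284
Welch–Satterthwaite df ≈ 18.20
p-value = P(T ≤ -1.4284) ≈ 0.0851
Since p ≈ 0.0851 > α = 0.02, fail to reject H0; the data do not provide sufficient evidence against H0.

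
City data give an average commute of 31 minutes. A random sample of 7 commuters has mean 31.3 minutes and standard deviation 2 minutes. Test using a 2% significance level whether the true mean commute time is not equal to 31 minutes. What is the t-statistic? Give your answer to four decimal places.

H0: μ = 31; H1: μ ≠ 31 (one-sample t-test, two-sided).
t = (x̄ − μ₀)/(s/√n) = (31.3 − 31)/(2/√7) = 0.3969
df = n − 1 = 6
Two-sided p-value ≈ 0.7052
Since p ≈ 0.7052 > α = 0.02, fail to reject H0; the evidence is not statistically significant.

0.3969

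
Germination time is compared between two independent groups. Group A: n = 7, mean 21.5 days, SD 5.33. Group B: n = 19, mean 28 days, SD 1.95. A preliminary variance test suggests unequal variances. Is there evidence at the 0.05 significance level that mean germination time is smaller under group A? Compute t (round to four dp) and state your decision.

t = -3.1498; reject H0

Let group 1 = group A, group 2 = group B. H0: μ_1 = μ_2; H1: μ_1 < μ_2 (Welch's two-sample t-test, left-tailed).
t = (x̄_1 − x̄_2)/√(s_1²/n_1 + s_2²/n_2) = (21.5 − 28)/√(5.33²/7 + 1.95²/19) = -3.1498
Welch–Satterthwaite df ≈ 6.60
p-value = P(T ≤ -3.1498) ≈ 0.009
Since p ≈ 0.009 < α = 0.05, reject H0; the evidence is statistically significant.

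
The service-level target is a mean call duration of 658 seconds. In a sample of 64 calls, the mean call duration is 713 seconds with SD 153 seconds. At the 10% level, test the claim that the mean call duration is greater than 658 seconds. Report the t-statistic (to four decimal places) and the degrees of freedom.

H0: μ = 658; H1: μ > 658 (one-sample t-test, right-tailed).
t = (x̄ − μ₀)/(s/√n) = (713 − 658)/(153/√64) = 2.8758
df = n − 1 = 63
p-value = P(T ≥ 2.8758) ≈ 0.0027
Since p ≈ 0.0027 < α = 0.1, reject H0; the data support H1.

t = 2.8758, df = 63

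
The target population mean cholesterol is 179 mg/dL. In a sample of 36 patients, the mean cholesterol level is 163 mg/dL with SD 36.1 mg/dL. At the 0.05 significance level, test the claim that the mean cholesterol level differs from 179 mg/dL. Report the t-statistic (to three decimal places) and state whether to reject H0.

t = -2.659; reject H0

H0: μ = 179; H1: μ ≠ 179 (one-sample t-test, two-sided).
t = (x̄ − μ₀)/(s/√n) = (163 − 179)/(36.1/√36) = -2.659
df = n − 1 = 35
Two-sided p-value ≈ 0.012
Since p ≈ 0.012 < α = 0.05, reject H0; the evidence is statistically significant.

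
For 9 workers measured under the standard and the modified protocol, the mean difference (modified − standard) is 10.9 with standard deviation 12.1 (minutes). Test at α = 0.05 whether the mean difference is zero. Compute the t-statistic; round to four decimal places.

H0: μ_d = 0; H1: μ_d ≠ 0 (paired t-test on the differences, two-sided).
t = d̄/(s_d/√n) = 10.9/(12.1/√9) = 2.7025
df = n − 1 = 8
Two-sided p-value ≈ 0.027
Since p ≈ 0.027 < α = 0.05, reject H0; the evidence is statistically significant.

2.7025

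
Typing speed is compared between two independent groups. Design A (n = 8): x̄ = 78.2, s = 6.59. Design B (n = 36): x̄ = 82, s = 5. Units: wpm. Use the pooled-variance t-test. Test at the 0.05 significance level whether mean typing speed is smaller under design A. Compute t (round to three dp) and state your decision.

Let group 1 = design A, group 2 = design B. H0: μ_1 = μ_2; H1: μ_1 < μ_2 (two-sample pooled-variance t-test, left-tailed).
s_p² = [(8−1)·6.59² + (36−1)·5²]/(8+36−2) = 28.0714
t = (78.2 − 82)/√[28.0714·(1/8 + 1/36)] = -1.835
df = n₁ + n₂ − 2 = 42
p-value = P(T ≤ -1.835) ≈ 0.037
Since p ≈ 0.037 < α = 0.05, reject H0; the data support H1.

t = -1.835; reject H0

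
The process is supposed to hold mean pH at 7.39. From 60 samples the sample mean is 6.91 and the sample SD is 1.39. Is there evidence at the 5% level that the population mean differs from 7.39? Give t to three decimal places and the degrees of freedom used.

H0: μ = 7.39; H1: μ ≠ 7.39 (one-sample t-test, two-sided).
t = (x̄ − μ₀)/(s/√n) = (6.91 − 7.39)/(1.39/√60) = -2.675
df = n − 1 = 59
Two-sided p-value ≈ 0.010
Since p ≈ 0.010 < α = 0.05, reject H0; the data support H1.

t = -2.675, df = 59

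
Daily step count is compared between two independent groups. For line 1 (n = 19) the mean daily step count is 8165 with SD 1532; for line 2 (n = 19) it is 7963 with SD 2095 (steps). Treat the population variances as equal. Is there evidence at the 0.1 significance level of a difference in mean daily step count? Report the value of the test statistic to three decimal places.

0.339

Let group 1 = line 1, group 2 = line 2. H0: μ_1 = μ_2; H1: μ_1 ≠ μ_2 (two-sample pooled-variance t-test, two-sided).
s_p² = [(19−1)·1532² + (19−1)·2095²]/(19+19−2) = 3368020
t = (8165 − 7963)/√[3368020·(1/19 + 1/19)] = 0.339
df = n₁ + n₂ − 2 = 36
Two-sided p-value ≈ 0.7364
Since p ≈ 0.7364 > α = 0.1, fail to reject H0; the data do not provide sufficient evidence against H0.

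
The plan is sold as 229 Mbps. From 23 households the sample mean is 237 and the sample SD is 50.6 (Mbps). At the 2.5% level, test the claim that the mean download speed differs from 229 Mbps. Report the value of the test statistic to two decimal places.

H0: μ = 229; H1: μ ≠ 229 (one-sample t-test, two-sided).
t = (x̄ − μ₀)/(s/√n) = (237 − 229)/(50.6/√23) = 0.76
df = n − 1 = 22
Two-sided p-value ≈ 0.4564
Since p ≈ 0.4564 > α = 0.025, fail to reject H0; the data do not provide sufficient evidence against H0.

0.76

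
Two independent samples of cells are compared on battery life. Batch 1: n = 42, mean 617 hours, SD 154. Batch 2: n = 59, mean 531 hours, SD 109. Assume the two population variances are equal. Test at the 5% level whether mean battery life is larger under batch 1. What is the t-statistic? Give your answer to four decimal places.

Let group 1 = batch 1, group 2 = batch 2. H0: μ_1 = μ_2; H1: μ_1 > μ_2 (two-sample pooled-variance t-test, right-tailed).
s_p² = [(42−1)·154² + (59−1)·109²]/(42+59−2) = 16782.4
t = (617 − 531)/√[16782.4·(1/42 + 1/59)] = 3.2882
df = n₁ + n₂ − 2 = 99
p-value = P(T ≥ 3.2882) ≈ 0.001
Since p ≈ 0.001 < α = 0.05, reject H0; the evidence is statistically significant.

3.2882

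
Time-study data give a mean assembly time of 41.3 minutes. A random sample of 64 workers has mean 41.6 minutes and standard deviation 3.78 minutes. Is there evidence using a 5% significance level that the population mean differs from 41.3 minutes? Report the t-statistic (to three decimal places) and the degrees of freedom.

t = 0.635, df = 63

H0: μ = 41.3; H1: μ ≠ 41.3 (one-sample t-test, two-sided).
t = (x̄ − μ₀)/(s/√n) = (41.6 − 41.3)/(3.78/√64) = 0.635
df = n − 1 = 63
Two-sided p-value ≈ 0.528
Since p ≈ 0.528 > α = 0.05, fail to reject H0; the evidence is not statistically significant.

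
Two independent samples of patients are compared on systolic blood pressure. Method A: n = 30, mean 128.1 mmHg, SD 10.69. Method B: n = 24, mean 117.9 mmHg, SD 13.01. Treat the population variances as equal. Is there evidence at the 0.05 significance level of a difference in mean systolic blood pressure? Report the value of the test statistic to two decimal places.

Let group 1 = method A, group 2 = method B. H0: μ_1 = μ_2; H1: μ_1 ≠ μ_2 (two-sample pooled-variance t-test, two-sided).
s_p² = [(30−1)·10.69² + (24−1)·13.01²]/(30+24−2) = 138.596
t = (128.1 − 117.9)/√[138.596·(1/30 + 1/24)] = 3.16
df = n₁ + n₂ − 2 = 52
Two-sided p-value ≈ 0.0026
Since p ≈ 0.0026 < α = 0.05, reject H0; the data support H1.

3.16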